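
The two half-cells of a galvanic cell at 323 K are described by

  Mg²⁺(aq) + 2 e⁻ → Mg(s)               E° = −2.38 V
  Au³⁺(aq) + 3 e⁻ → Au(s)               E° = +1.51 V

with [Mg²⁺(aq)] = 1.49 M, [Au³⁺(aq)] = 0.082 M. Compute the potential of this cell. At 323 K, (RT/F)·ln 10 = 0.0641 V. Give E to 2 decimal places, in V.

The Au³⁺/Au couple has the more positive E°, so it is the cathode; Mg²⁺/Mg is the anode.
E°cell = E°cat − E°an = +1.51 − (−2.38) = +3.89 V; n = 6.
The balanced reaction is 2 Au³⁺(aq) + 3 Mg(s) → 2 Au(s) + 3 Mg²⁺(aq), so Q = [Mg²⁺(aq)]^3 / [Au³⁺(aq)]^2 = 492 and log Q = 2.692.
By the Nernst equation, E = +3.89 − (0.0641/6)·(2.692) = +3.86 V.

+3.86 V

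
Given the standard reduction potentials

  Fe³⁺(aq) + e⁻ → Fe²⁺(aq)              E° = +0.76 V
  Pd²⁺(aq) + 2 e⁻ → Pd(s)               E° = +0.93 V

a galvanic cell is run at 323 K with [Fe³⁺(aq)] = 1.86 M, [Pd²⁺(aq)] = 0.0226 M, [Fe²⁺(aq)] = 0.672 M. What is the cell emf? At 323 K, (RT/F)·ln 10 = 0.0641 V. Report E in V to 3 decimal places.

The Pd²⁺/Pd couple has the more positive E°, so it is the cathode; Fe³⁺/Fe²⁺ is the anode.
E°cell = +0.93 − (+0.76) = +0.17 V, with n = 2 electrons transferred.
For the overall reaction Pd²⁺(aq) + 2 Fe²⁺(aq) → Pd(s) + 2 Fe³⁺(aq), Q = [Fe³⁺(aq)]^2 / ([Pd²⁺(aq)]·[Fe²⁺(aq)]^2) = 339, giving log Q = 2.530.
By the Nernst equation, E = +0.17 − (0.0641/2)·(2.530) = +0.089 V.

+0.089 V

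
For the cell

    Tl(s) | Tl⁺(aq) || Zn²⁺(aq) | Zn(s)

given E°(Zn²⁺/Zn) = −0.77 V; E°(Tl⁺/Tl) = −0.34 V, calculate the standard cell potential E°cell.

−0.43 V

By convention the left-hand electrode in cell notation is the anode (oxidation) and the right-hand electrode is the cathode (reduction).
E°cell = E°(right) − E°(left) = −0.77 − (−0.34) = −0.43 V.
The negative sign shows that, as written, the cell would require an external voltage to drive the reaction.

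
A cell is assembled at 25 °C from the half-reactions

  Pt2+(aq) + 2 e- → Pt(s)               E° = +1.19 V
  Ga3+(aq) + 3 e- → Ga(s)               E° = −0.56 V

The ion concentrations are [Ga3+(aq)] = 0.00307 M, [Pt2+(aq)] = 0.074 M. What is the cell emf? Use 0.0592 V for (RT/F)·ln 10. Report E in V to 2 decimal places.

+1.77 V

The Pt²⁺/Pt couple has the more positive E°, so it is the cathode; Ga³⁺/Ga is the anode.
The standard potential is +1.19 − (−0.56) = +1.75 V and the balanced reaction transfers n = 6 electrons.
The balanced reaction is 3 Pt2+(aq) + 2 Ga(s) → 3 Pt(s) + 2 Ga3+(aq), so Q = [Ga3+(aq)]^2 / [Pt2+(aq)]^3 = 0.0233 and log Q = −1.633.
By the Nernst equation, E = +1.75 − (0.0592/6)·(−1.633) = +1.77 V.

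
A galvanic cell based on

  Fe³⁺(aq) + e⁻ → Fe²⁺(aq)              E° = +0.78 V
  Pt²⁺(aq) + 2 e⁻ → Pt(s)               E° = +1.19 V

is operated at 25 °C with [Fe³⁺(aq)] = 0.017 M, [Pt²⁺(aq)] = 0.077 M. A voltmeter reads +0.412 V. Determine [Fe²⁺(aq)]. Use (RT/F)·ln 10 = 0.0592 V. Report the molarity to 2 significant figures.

0.066 M

With Pt²⁺/Pt at the cathode and Fe³⁺/Fe²⁺ at the anode, E°cell = +1.19 − (+0.78) = +0.41 V (n = 2).
Rearranging E = E° − (0.0592/n)·log Q gives log Q = 2(+0.41 − (+0.412))/0.0592 = −0.068.
Balancing electrons gives Pt²⁺(aq) + 2 Fe²⁺(aq) → Pt(s) + 2 Fe³⁺(aq); thus Q = [Fe³⁺(aq)]^2 / ([Pt²⁺(aq)]·[Fe²⁺(aq)]^2).
Solving for the unknown gives log [Fe²⁺(aq)] = −1.179, so [Fe²⁺(aq)] ≈ 0.066 M.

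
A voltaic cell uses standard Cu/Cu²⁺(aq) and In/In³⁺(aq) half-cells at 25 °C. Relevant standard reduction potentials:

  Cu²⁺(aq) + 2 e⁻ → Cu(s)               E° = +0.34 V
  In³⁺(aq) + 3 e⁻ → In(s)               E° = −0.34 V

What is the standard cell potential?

+0.68 V

The Cu²⁺/Cu couple has the higher E°, so Cu ion is reduced (cathode) and In is oxidized (anode).
E°cell = E°(cathode) − E°(anode) = +0.34 − (−0.34) = +0.68 V.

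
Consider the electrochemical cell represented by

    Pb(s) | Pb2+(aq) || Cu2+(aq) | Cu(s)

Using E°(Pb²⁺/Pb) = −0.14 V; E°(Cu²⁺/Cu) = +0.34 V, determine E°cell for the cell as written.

By convention the left-hand electrode in cell notation is the anode (oxidation) and the right-hand electrode is the cathode (reduction).
E°cell = E°(right) − E°(left) = +0.34 − (−0.14) = +0.48 V.

+0.48 V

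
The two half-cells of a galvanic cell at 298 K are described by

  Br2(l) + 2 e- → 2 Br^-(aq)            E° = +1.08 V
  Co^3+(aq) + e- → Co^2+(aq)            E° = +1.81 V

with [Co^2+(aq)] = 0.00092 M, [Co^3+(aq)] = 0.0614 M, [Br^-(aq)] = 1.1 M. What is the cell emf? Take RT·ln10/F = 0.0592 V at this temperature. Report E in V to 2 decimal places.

+0.84 V

The Co³⁺/Co²⁺ couple has the more positive E°, so it is the cathode; Br₂/Br⁻ is the anode.
E°cell = E°cat − E°an = +1.81 − (+1.08) = +0.73 V; n = 2.
The balanced reaction is 2 Co^3+(aq) + 2 Br^-(aq) → 2 Co^2+(aq) + Br2(l), so Q = [Co^2+(aq)]^2 / ([Co^3+(aq)]^2·[Br^-(aq)]^2) = 0.000186 and log Q = −3.732.
Applying E = E° − (RT ln10/nF)·log Q gives +0.73 − (0.0592/2)(−3.732) = +0.84 V.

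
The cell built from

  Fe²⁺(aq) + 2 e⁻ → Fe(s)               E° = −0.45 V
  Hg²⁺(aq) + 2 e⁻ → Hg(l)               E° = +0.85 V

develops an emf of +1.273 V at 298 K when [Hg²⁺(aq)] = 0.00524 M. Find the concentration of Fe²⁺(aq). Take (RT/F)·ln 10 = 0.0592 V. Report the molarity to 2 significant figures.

0.043 M

Hg²⁺/Hg is the cathode (higher E°); E°cell = +0.85 − (−0.45) = +1.30 V with n = 2.
Rearranging E = E° − (0.0592/n)·log Q gives log Q = 2(+1.30 − (+1.273))/0.0592 = 0.912.
For Hg²⁺(aq) + Fe(s) → Hg(l) + Fe²⁺(aq), the reaction quotient is Q = [Fe²⁺(aq)] / [Hg²⁺(aq)].
Solving for the unknown gives log [Fe²⁺(aq)] = −1.369, so [Fe²⁺(aq)] ≈ 0.043 M.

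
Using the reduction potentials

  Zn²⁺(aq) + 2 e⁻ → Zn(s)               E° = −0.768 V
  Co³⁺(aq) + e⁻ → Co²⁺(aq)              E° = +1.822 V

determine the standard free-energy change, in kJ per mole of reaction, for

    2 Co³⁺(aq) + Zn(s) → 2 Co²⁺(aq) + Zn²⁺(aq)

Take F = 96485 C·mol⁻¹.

In the reaction as written Co³⁺(aq) is reduced, so the Co³⁺/Co²⁺ couple is the cathode and Zn²⁺/Zn is the anode.
E°cell = +1.822 − (−0.768) = +2.590 V; balancing electrons gives n = 2.
ΔG° = −nFE°cell = −(2)(96485)(+2.590) J/mol = −500 kJ/mol.

−500 kJ/mol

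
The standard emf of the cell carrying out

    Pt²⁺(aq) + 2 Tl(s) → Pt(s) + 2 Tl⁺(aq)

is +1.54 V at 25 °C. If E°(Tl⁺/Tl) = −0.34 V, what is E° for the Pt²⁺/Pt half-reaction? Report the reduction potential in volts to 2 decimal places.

+1.20 V

In the reaction as written the Pt²⁺/Pt couple is reduced (cathode) and Tl⁺/Tl is oxidized (anode), so E°cell = E°(Pt²⁺/Pt) − E°(Tl⁺/Tl).
E°(Pt²⁺/Pt) = E°cell + E°(anode) = +1.54 + (−0.34) = +1.20 V.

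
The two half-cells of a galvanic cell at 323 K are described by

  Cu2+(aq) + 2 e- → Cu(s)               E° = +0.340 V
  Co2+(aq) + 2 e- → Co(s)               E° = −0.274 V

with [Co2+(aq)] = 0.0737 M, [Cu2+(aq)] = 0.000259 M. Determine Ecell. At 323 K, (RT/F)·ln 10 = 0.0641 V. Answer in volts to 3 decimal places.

+0.535 V

Cu²⁺/Cu is reduced (cathode, E° = +0.340 V) and Co²⁺/Co is oxidized (anode).
E°cell = +0.340 − (−0.274) = +0.614 V, with n = 2 electrons transferred.
For the overall reaction Cu2+(aq) + Co(s) → Cu(s) + Co2+(aq), Q = [Co2+(aq)] / [Cu2+(aq)] = 285, giving log Q = 2.454.
E = E° − (0.0641/n)·log Q = +0.614 − (0.0641/2)(2.454) = +0.535 V.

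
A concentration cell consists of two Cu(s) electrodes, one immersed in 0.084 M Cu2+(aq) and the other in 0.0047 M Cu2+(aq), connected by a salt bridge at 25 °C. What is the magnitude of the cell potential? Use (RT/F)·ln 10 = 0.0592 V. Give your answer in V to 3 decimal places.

For a concentration cell E°cell = 0, since both electrodes use the same couple.
The compartment with the higher Cu2+(aq) concentration (0.084 M) acts as the cathode; ions are reduced there and produced at the dilute (0.0047 M) anode.
With n = 2, Ecell = −(0.0592/2)·log([dilute]/[conc]) = −(0.0592/2)·log(0.0047/0.084) = +0.037 V.

0.037 V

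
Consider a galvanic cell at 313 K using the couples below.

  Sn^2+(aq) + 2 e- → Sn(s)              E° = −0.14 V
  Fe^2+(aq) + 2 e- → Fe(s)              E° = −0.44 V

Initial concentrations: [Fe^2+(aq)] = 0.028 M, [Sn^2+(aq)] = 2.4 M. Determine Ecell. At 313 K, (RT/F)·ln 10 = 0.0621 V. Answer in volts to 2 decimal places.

Since E°(Sn²⁺/Sn) > E°(Fe²⁺/Fe), Sn²⁺/Sn serves as the cathode.
E°cell = −0.14 − (−0.44) = +0.30 V, with n = 2 electrons transferred.
Balancing gives Sn^2+(aq) + Fe(s) → Sn(s) + Fe^2+(aq); hence Q = [Fe^2+(aq)] / [Sn^2+(aq)] = 0.0117 (log Q = −1.933).
E = E° − (0.0621/n)·log Q = +0.30 − (0.0621/2)(−1.933) = +0.36 V.

+0.36 V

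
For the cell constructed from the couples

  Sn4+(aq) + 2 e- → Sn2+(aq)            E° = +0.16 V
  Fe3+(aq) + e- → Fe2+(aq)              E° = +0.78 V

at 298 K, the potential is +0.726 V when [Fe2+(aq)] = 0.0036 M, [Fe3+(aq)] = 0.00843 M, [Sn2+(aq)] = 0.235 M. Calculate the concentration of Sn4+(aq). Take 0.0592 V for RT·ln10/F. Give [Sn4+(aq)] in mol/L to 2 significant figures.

With Fe³⁺/Fe²⁺ at the cathode and Sn⁴⁺/Sn²⁺ at the anode, E°cell = +0.78 − (+0.16) = +0.62 V (n = 2).
Rearranging E = E° − (0.0592/n)·log Q gives log Q = 2(+0.62 − (+0.726))/0.0592 = −3.581.
Balancing electrons gives 2 Fe3+(aq) + Sn2+(aq) → 2 Fe2+(aq) + Sn4+(aq); thus Q = ([Fe2+(aq)]^2·[Sn4+(aq)]) / ([Fe3+(aq)]^2·[Sn2+(aq)]).
Substituting the known concentrations and solving, log [Sn4+(aq)] = −3.471 and [Sn4+(aq)] = 0.00034 M.

0.00034 M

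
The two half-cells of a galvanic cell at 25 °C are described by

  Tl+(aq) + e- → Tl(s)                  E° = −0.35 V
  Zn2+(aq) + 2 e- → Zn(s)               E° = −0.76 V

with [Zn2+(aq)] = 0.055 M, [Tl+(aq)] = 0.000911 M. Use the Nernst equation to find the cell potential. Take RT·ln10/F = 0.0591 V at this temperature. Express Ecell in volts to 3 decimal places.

+0.268 V

The Tl⁺/Tl couple has the more positive E°, so it is the cathode; Zn²⁺/Zn is the anode.
The standard potential is −0.35 − (−0.76) = +0.41 V and the balanced reaction transfers n = 2 electrons.
For the overall reaction 2 Tl+(aq) + Zn(s) → 2 Tl(s) + Zn2+(aq), Q = [Zn2+(aq)] / [Tl+(aq)]^2 = 6.63×10^4, giving log Q = 4.821.
Applying E = E° − (RT ln10/nF)·log Q gives +0.41 − (0.0591/2)(4.821) = +0.268 V.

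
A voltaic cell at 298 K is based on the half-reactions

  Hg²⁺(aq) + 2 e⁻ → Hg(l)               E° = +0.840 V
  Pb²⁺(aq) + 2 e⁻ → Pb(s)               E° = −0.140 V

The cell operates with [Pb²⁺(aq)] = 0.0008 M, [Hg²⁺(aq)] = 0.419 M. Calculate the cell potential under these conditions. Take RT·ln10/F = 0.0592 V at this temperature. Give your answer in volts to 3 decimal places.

The Hg²⁺/Hg couple has the more positive E°, so it is the cathode; Pb²⁺/Pb is the anode.
E°cell = E°cat − E°an = +0.840 − (−0.140) = +0.980 V; n = 2.
The balanced reaction is Hg²⁺(aq) + Pb(s) → Hg(l) + Pb²⁺(aq), so Q = [Pb²⁺(aq)] / [Hg²⁺(aq)] = 0.00191 and log Q = −2.719.
By the Nernst equation, E = +0.980 − (0.0592/2)·(−2.719) = +1.060 V.

+1.060 V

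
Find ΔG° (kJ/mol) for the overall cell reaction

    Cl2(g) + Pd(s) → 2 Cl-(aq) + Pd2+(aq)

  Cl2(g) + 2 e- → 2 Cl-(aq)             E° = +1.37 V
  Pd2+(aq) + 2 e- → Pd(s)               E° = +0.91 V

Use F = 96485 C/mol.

In the reaction as written Cl2(g) is reduced, so the Cl₂/Cl⁻ couple is the cathode and Pd²⁺/Pd is the anode.
E°cell = +1.37 − (+0.91) = +0.46 V; balancing electrons gives n = 2.
ΔG° = −nFE°cell = −(2)(96485)(+0.46) J/mol = −88.8 kJ/mol.

−88.8 kJ/mol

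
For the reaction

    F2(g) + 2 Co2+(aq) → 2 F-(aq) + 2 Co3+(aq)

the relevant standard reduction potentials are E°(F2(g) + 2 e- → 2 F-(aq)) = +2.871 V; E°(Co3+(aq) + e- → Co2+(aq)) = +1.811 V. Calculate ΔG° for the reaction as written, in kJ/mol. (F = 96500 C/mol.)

In the reaction as written F2(g) is reduced, so the F₂/F⁻ couple is the cathode and Co³⁺/Co²⁺ is the anode.
E°cell = +2.871 − (+1.811) = +1.060 V; balancing electrons gives n = 2.
ΔG° = −nFE°cell = −(2)(96500)(+1.060) J/mol = −205 kJ/mol.

−205 kJ/mol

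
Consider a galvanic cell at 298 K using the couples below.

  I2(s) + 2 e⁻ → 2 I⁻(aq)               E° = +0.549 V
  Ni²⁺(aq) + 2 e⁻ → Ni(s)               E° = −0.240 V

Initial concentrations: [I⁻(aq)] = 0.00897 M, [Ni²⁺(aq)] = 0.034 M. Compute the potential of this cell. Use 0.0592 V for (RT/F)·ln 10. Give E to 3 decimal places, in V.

The I₂/I⁻ couple has the more positive E°, so it is the cathode; Ni²⁺/Ni is the anode.
The standard potential is +0.549 − (−0.240) = +0.789 V and the balanced reaction transfers n = 2 electrons.
The balanced reaction is I2(s) + Ni(s) → 2 I⁻(aq) + Ni²⁺(aq), so Q = [I⁻(aq)]^2·[Ni²⁺(aq)] = 2.74×10^−6 and log Q = −5.563.
Applying E = E° − (RT ln10/nF)·log Q gives +0.789 − (0.0592/2)(−5.563) = +0.954 V.

+0.954 V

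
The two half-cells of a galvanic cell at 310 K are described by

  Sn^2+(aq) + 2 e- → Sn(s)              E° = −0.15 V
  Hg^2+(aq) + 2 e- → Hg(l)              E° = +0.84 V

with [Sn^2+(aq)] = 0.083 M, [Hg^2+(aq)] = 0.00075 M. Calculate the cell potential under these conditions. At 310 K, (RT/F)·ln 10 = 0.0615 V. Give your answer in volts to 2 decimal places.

Since E°(Hg²⁺/Hg) > E°(Sn²⁺/Sn), Hg²⁺/Hg serves as the cathode.
E°cell = +0.84 − (−0.15) = +0.99 V, with n = 2 electrons transferred.
The balanced reaction is Hg^2+(aq) + Sn(s) → Hg(l) + Sn^2+(aq), so Q = [Sn^2+(aq)] / [Hg^2+(aq)] = 111 and log Q = 2.044.
By the Nernst equation, E = +0.99 − (0.0615/2)·(2.044) = +0.93 V.

+0.93 V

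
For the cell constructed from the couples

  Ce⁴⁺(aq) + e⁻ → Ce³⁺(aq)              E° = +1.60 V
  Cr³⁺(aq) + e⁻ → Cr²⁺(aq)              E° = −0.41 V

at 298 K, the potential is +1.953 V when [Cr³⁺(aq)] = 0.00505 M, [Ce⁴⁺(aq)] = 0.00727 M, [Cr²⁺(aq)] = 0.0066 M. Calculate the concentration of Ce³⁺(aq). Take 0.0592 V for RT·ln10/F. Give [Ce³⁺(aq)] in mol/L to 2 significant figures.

Ce⁴⁺/Ce³⁺ is the cathode (higher E°); E°cell = +1.60 − (−0.41) = +2.01 V with n = 1.
From the Nernst equation, log Q = n(E° − E)/0.0592 = 1·(+2.01 − (+1.953))/0.0592 = 0.963.
For Ce⁴⁺(aq) + Cr²⁺(aq) → Ce³⁺(aq) + Cr³⁺(aq), the reaction quotient is Q = ([Ce³⁺(aq)]·[Cr³⁺(aq)]) / ([Ce⁴⁺(aq)]·[Cr²⁺(aq)]).
Isolating [Ce³⁺(aq)] in Q = 10^{0.963} yields log [Ce³⁺(aq)] = −1.059, i.e. 0.087 M.

0.087 M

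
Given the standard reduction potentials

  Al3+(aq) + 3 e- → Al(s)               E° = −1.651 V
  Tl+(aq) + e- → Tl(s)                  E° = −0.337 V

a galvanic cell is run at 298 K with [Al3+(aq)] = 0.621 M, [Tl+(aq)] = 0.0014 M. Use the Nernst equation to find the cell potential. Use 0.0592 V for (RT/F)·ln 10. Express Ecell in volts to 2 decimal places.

The Tl⁺/Tl couple has the more positive E°, so it is the cathode; Al³⁺/Al is the anode.
E°cell = −0.337 − (−1.651) = +1.314 V, with n = 3 electrons transferred.
The balanced reaction is 3 Tl+(aq) + Al(s) → 3 Tl(s) + Al3+(aq), so Q = [Al3+(aq)] / [Tl+(aq)]^3 = 2.26×10^8 and log Q = 8.355.
E = E° − (0.0592/n)·log Q = +1.314 − (0.0592/3)(8.355) = +1.15 V.

+1.15 V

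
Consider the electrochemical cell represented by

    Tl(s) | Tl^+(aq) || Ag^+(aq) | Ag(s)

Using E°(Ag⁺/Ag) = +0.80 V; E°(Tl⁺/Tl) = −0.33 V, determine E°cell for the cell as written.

+1.13 V

By convention the left-hand electrode in cell notation is the anode (oxidation) and the right-hand electrode is the cathode (reduction).
E°cell = E°(right) − E°(left) = +0.80 − (−0.33) = +1.13 V.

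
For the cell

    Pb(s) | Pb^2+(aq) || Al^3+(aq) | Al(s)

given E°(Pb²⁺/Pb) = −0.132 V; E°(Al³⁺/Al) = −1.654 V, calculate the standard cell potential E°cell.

By convention the left-hand electrode in cell notation is the anode (oxidation) and the right-hand electrode is the cathode (reduction).
E°cell = E°(right) − E°(left) = −1.654 − (−0.132) = −1.522 V.
The negative sign shows that, as written, the cell would require an external voltage to drive the reaction.

−1.522 V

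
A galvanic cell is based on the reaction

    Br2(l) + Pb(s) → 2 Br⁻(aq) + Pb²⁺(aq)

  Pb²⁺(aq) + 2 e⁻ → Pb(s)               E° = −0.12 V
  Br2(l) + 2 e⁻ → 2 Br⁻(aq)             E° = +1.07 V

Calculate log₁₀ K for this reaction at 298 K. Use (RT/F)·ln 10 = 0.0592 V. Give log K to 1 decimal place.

The Br₂/Br⁻ couple is reduced (cathode); E°cell = +1.07 − (−0.12) = +1.19 V with n = 2.
At equilibrium E = 0, so log K = nE°cell / 0.0592 = (2)(+1.19) / 0.0592 = 40.2.

log K = 40.2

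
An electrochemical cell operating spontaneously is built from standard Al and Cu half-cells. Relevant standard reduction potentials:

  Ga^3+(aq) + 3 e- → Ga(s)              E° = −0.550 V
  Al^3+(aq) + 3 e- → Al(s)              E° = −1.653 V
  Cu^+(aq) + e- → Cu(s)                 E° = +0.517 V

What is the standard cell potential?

+2.170 V

Of the two couples in this cell, the one with the more positive reduction potential is reduced at the cathode: here that is Cu⁺/Cu (+0.517 V); Al³⁺/Al (−1.653 V) is the anode.
E°cell = E°(cathode) − E°(anode) = +0.517 − (−1.653) = +2.170 V.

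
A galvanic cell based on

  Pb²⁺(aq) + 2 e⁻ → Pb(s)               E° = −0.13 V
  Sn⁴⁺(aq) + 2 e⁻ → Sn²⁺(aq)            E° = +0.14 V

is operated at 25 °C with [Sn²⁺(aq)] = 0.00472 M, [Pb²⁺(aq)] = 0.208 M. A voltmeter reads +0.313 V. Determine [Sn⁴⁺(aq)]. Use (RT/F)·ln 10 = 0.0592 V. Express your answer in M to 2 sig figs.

0.028 M

Sn⁴⁺/Sn²⁺ is the cathode (higher E°); E°cell = +0.14 − (−0.13) = +0.27 V with n = 2.
Since E = E° − (0.0592/n)·log Q, log Q = n(E° − E)/0.0592 = −1.453.
For Sn⁴⁺(aq) + Pb(s) → Sn²⁺(aq) + Pb²⁺(aq), the reaction quotient is Q = ([Sn²⁺(aq)]·[Pb²⁺(aq)]) / [Sn⁴⁺(aq)].
Substituting the known concentrations and solving, log [Sn⁴⁺(aq)] = −1.555 and [Sn⁴⁺(aq)] = 0.028 M.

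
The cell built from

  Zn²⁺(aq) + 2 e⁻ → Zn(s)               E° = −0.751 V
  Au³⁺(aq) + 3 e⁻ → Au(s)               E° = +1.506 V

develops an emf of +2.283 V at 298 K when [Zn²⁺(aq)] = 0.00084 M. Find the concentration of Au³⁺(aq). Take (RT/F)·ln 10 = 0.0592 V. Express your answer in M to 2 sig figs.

With Au³⁺/Au at the cathode and Zn²⁺/Zn at the anode, E°cell = +1.506 − (−0.751) = +2.257 V (n = 6).
From the Nernst equation, log Q = n(E° − E)/0.0592 = 6·(+2.257 − (+2.283))/0.0592 = −2.635.
For 2 Au³⁺(aq) + 3 Zn(s) → 2 Au(s) + 3 Zn²⁺(aq), the reaction quotient is Q = [Zn²⁺(aq)]^3 / [Au³⁺(aq)]^2.
Substituting the known concentrations and solving, log [Au³⁺(aq)] = −3.296 and [Au³⁺(aq)] = 0.00051 M.

0.00051 M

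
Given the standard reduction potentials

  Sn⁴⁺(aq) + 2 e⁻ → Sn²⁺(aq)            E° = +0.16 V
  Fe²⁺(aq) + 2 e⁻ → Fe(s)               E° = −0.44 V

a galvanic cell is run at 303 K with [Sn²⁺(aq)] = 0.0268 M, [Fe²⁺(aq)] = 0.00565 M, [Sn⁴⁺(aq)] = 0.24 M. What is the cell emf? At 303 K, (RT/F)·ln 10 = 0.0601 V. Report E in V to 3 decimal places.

Since E°(Sn⁴⁺/Sn²⁺) > E°(Fe²⁺/Fe), Sn⁴⁺/Sn²⁺ serves as the cathode.
E°cell = +0.16 − (−0.44) = +0.60 V, with n = 2 electrons transferred.
Balancing gives Sn⁴⁺(aq) + Fe(s) → Sn²⁺(aq) + Fe²⁺(aq); hence Q = ([Sn²⁺(aq)]·[Fe²⁺(aq)]) / [Sn⁴⁺(aq)] = 0.000631 (log Q = −3.200).
Applying E = E° − (RT ln10/nF)·log Q gives +0.60 − (0.0601/2)(−3.200) = +0.696 V.

+0.696 V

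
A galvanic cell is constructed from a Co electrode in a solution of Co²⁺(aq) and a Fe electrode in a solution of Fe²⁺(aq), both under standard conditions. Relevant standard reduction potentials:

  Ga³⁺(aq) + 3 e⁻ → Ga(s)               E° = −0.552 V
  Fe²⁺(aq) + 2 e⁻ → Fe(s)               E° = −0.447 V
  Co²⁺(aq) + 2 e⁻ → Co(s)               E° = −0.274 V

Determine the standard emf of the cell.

Of the two couples in this cell, the one with the more positive reduction potential is reduced at the cathode: here that is Co²⁺/Co (−0.274 V); Fe²⁺/Fe (−0.447 V) is the anode.
E°cell = E°(cathode) − E°(anode) = −0.274 − (−0.447) = +0.173 V.

+0.173 V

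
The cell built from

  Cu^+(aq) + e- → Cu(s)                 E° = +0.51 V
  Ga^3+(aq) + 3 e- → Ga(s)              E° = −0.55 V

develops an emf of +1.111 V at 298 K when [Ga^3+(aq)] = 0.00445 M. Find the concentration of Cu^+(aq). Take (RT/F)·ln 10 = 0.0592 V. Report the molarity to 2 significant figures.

1.2 M

With Cu⁺/Cu at the cathode and Ga³⁺/Ga at the anode, E°cell = +0.51 − (−0.55) = +1.06 V (n = 3).
From the Nernst equation, log Q = n(E° − E)/0.0592 = 3·(+1.06 − (+1.111))/0.0592 = −2.584.
For 3 Cu^+(aq) + Ga(s) → 3 Cu(s) + Ga^3+(aq), the reaction quotient is Q = [Ga^3+(aq)] / [Cu^+(aq)]^3.
Substituting the known concentrations and solving, log [Cu^+(aq)] = 0.077 and [Cu^+(aq)] = 1.2 M.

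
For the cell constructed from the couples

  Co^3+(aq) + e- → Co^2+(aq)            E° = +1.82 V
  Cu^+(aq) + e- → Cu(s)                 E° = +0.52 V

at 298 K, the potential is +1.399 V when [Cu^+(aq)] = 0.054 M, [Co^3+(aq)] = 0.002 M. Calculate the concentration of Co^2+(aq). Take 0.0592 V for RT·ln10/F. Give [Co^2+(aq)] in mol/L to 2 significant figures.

The Co³⁺/Co²⁺ couple has the larger reduction potential, so it is the cathode: E°cell = +1.82 − (+0.52) = +1.30 V and n = 1.
Since E = E° − (0.0592/n)·log Q, log Q = n(E° − E)/0.0592 = −1.672.
For Co^3+(aq) + Cu(s) → Co^2+(aq) + Cu^+(aq), the reaction quotient is Q = ([Co^2+(aq)]·[Cu^+(aq)]) / [Co^3+(aq)].
Solving for the unknown gives log [Co^2+(aq)] = −3.103, so [Co^2+(aq)] ≈ 0.00079 M.

0.00079 M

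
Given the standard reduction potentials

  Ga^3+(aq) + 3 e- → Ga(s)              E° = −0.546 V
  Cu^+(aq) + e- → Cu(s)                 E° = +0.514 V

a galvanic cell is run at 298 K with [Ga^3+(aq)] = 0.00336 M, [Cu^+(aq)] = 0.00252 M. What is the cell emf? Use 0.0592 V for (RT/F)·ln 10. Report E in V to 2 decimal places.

Since E°(Cu⁺/Cu) > E°(Ga³⁺/Ga), Cu⁺/Cu serves as the cathode.
E°cell = E°cat − E°an = +0.514 − (−0.546) = +1.060 V; n = 3.
Balancing gives 3 Cu^+(aq) + Ga(s) → 3 Cu(s) + Ga^3+(aq); hence Q = [Ga^3+(aq)] / [Cu^+(aq)]^3 = 2.1×10^5 (log Q = 5.322).
E = E° − (0.0592/n)·log Q = +1.060 − (0.0592/3)(5.322) = +0.95 V.

+0.95 V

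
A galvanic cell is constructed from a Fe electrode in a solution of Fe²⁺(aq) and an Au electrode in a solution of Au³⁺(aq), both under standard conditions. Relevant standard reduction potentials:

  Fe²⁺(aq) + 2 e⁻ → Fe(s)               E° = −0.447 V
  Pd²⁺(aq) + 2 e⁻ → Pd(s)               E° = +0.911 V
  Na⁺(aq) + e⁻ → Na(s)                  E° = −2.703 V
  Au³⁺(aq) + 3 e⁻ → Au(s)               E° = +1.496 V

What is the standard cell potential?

The Au³⁺/Au couple has the higher E°, so Au ion is reduced (cathode) and Fe is oxidized (anode).
E°cell = E°(cathode) − E°(anode) = +1.496 − (−0.447) = +1.943 V.

+1.943 V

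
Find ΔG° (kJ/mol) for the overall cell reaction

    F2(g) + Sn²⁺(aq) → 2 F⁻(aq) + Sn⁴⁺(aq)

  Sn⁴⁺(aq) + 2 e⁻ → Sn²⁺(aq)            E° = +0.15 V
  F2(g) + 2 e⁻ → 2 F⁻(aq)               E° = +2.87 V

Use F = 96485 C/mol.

−525 kJ/mol

In the reaction as written F2(g) is reduced, so the F₂/F⁻ couple is the cathode and Sn⁴⁺/Sn²⁺ is the anode.
E°cell = +2.87 − (+0.15) = +2.72 V; balancing electrons gives n = 2.
ΔG° = −nFE°cell = −(2)(96485)(+2.72) J/mol = −525 kJ/mol.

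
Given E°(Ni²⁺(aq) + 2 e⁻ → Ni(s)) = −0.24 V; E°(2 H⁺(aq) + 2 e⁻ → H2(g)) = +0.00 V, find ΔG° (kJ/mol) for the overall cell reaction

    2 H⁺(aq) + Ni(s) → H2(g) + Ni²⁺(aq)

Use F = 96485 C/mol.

In the reaction as written H⁺(aq) is reduced, so the 2H⁺/H₂ couple is the cathode and Ni²⁺/Ni is the anode.
E°cell = +0.00 − (−0.24) = +0.24 V; balancing electrons gives n = 2.
ΔG° = −nFE°cell = −(2)(96485)(+0.24) J/mol = −46.3 kJ/mol.

−46.3 kJ/mol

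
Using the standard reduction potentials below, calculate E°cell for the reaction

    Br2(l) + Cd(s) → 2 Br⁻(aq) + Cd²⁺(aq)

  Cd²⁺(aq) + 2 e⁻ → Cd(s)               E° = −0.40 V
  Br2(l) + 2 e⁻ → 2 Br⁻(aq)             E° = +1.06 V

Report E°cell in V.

+1.46 V

Br2(l) gains electrons, so the Br₂/Br⁻ couple is the cathode; the Cd²⁺/Cd couple is the anode.
E°cell = E°(cathode) − E°(anode) = +1.06 − (−0.40) = +1.46 V.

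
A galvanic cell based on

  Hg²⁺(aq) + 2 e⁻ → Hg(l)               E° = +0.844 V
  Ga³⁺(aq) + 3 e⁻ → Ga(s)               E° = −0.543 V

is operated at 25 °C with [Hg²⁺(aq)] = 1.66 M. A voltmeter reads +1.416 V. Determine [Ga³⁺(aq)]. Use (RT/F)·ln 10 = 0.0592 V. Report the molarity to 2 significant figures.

0.073 M

The Hg²⁺/Hg couple has the larger reduction potential, so it is the cathode: E°cell = +0.844 − (−0.543) = +1.387 V and n = 6.
Since E = E° − (0.0592/n)·log Q, log Q = n(E° − E)/0.0592 = −2.939.
Balancing electrons gives 3 Hg²⁺(aq) + 2 Ga(s) → 3 Hg(l) + 2 Ga³⁺(aq); thus Q = [Ga³⁺(aq)]^2 / [Hg²⁺(aq)]^3.
Isolating [Ga³⁺(aq)] in Q = 10^{−2.939} yields log [Ga³⁺(aq)] = −1.139, i.e. 0.073 M.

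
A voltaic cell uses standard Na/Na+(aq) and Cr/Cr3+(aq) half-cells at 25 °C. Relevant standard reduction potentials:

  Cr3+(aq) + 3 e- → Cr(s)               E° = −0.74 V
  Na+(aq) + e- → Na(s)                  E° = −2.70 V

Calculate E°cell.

+1.96 V

Of the two couples in this cell, the one with the more positive reduction potential is reduced at the cathode: here that is Cr³⁺/Cr (−0.74 V); Na⁺/Na (−2.70 V) is the anode.
E°cell = E°(cathode) − E°(anode) = −0.74 − (−2.70) = +1.96 V.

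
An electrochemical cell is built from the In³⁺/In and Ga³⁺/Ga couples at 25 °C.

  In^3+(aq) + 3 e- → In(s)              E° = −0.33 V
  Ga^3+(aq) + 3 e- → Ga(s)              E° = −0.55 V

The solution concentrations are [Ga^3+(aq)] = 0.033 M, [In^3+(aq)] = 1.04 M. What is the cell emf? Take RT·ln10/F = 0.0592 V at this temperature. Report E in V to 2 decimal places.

Since E°(In³⁺/In) > E°(Ga³⁺/Ga), In³⁺/In serves as the cathode.
E°cell = E°cat − E°an = −0.33 − (−0.55) = +0.22 V; n = 3.
The balanced reaction is In^3+(aq) + Ga(s) → In(s) + Ga^3+(aq), so Q = [Ga^3+(aq)] / [In^3+(aq)] = 0.0317 and log Q = −1.499.
Applying E = E° − (RT ln10/nF)·log Q gives +0.22 − (0.0592/3)(−1.499) = +0.25 V.

+0.25 V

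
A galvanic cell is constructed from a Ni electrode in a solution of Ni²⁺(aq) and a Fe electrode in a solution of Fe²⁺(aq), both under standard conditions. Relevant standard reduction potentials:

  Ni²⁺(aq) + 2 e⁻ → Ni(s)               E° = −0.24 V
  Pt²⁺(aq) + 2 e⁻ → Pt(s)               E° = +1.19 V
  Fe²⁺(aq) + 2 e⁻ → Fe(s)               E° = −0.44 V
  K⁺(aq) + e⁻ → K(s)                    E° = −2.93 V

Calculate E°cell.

+0.20 V

Of the two couples in this cell, the one with the more positive reduction potential is reduced at the cathode: here that is Ni²⁺/Ni (−0.24 V); Fe²⁺/Fe (−0.44 V) is the anode.
E°cell = E°(cathode) − E°(anode) = −0.24 − (−0.44) = +0.20 V.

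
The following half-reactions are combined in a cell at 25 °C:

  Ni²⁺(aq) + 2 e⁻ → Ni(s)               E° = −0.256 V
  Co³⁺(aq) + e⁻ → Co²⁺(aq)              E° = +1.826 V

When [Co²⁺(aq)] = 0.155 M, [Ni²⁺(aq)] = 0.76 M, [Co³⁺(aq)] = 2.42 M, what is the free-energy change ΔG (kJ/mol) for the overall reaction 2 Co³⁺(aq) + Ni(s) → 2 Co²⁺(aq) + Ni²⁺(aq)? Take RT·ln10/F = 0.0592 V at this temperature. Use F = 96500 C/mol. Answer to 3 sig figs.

The standard cell potential is +1.826 − (−0.256) = +2.082 V, with n = 2 electrons in the balanced equation.
Here Q = ([Co²⁺(aq)]^2·[Ni²⁺(aq)]) / [Co³⁺(aq)]^2 = 0.00312 (log Q = −2.506), giving E = +2.082 − (0.0592/2)·(−2.506) = +2.1562 V.
ΔG = −nFE = −(2)(96500)(+2.1562) J/mol = −416 kJ/mol.

−416 kJ/mol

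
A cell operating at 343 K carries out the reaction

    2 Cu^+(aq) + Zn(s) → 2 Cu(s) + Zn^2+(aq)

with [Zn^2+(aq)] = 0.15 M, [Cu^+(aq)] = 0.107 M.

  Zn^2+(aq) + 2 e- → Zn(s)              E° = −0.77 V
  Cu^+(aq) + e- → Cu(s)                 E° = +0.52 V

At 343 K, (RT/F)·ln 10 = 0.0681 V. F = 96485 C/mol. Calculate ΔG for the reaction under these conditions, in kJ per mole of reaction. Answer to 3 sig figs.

The standard cell potential is +0.52 − (−0.77) = +1.29 V, with n = 2 electrons in the balanced equation.
Q = [Zn^2+(aq)] / [Cu^+(aq)]^2 = 13.1, so log Q = 1.117 and E = +1.29 − (0.0681/2)(1.117) = +1.2520 V.
Then ΔG = −nFE = −2 × 96485 × +1.2520 J/mol = −242 kJ/mol.

−242 kJ/mol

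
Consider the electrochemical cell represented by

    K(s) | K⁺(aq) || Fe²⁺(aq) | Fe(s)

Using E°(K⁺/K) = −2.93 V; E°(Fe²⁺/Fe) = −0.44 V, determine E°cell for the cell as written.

+2.49 V

By convention the left-hand electrode in cell notation is the anode (oxidation) and the right-hand electrode is the cathode (reduction).
E°cell = E°(right) − E°(left) = −0.44 − (−2.93) = +2.49 V.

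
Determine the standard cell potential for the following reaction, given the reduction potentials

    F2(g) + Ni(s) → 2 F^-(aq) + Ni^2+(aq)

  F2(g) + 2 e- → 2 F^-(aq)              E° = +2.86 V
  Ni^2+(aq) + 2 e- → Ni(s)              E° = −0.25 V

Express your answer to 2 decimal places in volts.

F2(g) gains electrons, so the F₂/F⁻ couple is the cathode; the Ni²⁺/Ni couple is the anode.
E°cell = E°(cathode) − E°(anode) = +2.86 − (−0.25) = +3.11 V.
The positive value indicates the reaction is spontaneous as written.

+3.11 V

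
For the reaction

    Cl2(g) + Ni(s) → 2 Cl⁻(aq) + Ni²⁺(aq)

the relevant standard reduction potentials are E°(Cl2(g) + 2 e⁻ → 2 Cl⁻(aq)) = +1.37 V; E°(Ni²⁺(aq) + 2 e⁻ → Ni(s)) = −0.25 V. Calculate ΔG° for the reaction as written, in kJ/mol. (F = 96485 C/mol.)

−313 kJ/mol

In the reaction as written Cl2(g) is reduced, so the Cl₂/Cl⁻ couple is the cathode and Ni²⁺/Ni is the anode.
E°cell = +1.37 − (−0.25) = +1.62 V; balancing electrons gives n = 2.
ΔG° = −nFE°cell = −(2)(96485)(+1.62) J/mol = −313 kJ/mol.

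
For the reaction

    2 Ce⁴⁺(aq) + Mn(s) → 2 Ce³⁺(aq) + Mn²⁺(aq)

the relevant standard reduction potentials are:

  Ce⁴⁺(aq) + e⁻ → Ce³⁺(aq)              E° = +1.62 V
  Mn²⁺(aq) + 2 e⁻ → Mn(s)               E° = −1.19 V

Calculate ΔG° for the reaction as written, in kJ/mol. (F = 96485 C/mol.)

In the reaction as written Ce⁴⁺(aq) is reduced, so the Ce⁴⁺/Ce³⁺ couple is the cathode and Mn²⁺/Mn is the anode.
E°cell = +1.62 − (−1.19) = +2.81 V; balancing electrons gives n = 2.
ΔG° = −nFE°cell = −(2)(96485)(+2.81) J/mol = −542 kJ/mol.

−542 kJ/mol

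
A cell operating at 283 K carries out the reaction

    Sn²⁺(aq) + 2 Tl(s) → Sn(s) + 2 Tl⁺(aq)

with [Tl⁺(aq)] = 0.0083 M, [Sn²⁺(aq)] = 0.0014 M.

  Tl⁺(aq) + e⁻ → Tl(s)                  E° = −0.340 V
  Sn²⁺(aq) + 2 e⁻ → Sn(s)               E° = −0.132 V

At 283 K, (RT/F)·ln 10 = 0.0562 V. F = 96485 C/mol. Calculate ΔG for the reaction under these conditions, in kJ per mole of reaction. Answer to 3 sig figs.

E°cell = −0.132 − (−0.340) = +0.208 V; the balanced reaction transfers n = 2 electrons.
The reaction quotient is [Tl⁺(aq)]^2 / [Sn²⁺(aq)] = 0.0492; by Nernst, E = +0.208 − (0.0562/2)(−1.308) = +0.2448 V.
ΔG = −nFE = −(2)(96485)(+0.2448) J/mol = −47.2 kJ/mol.

−47.2 kJ/mol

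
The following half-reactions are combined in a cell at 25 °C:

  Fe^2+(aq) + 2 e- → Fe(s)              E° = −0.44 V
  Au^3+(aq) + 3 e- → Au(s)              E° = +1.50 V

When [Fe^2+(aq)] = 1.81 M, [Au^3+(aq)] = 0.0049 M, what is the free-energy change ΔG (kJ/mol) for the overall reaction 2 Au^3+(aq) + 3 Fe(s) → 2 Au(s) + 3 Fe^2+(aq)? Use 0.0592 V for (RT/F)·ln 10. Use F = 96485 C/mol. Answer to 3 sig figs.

−1090 kJ/mol

The standard cell potential is +1.50 − (−0.44) = +1.94 V, with n = 6 electrons in the balanced equation.
The reaction quotient is [Fe^2+(aq)]^3 / [Au^3+(aq)]^2 = 2.47×10^5; by Nernst, E = +1.94 − (0.0592/6)(5.393) = +1.8868 V.
Then ΔG = −nFE = −6 × 96485 × +1.8868 J/mol = −1090 kJ/mol.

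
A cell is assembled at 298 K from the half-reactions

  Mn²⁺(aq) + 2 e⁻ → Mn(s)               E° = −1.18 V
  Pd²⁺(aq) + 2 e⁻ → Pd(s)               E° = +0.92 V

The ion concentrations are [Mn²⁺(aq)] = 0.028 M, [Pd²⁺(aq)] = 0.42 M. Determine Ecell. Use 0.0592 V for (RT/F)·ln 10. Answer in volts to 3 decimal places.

Pd²⁺/Pd is reduced (cathode, E° = +0.92 V) and Mn²⁺/Mn is oxidized (anode).
E°cell = +0.92 − (−1.18) = +2.10 V, with n = 2 electrons transferred.
For the overall reaction Pd²⁺(aq) + Mn(s) → Pd(s) + Mn²⁺(aq), Q = [Mn²⁺(aq)] / [Pd²⁺(aq)] = 0.0667, giving log Q = −1.176.
Applying E = E° − (RT ln10/nF)·log Q gives +2.10 − (0.0592/2)(−1.176) = +2.135 V.

+2.135 V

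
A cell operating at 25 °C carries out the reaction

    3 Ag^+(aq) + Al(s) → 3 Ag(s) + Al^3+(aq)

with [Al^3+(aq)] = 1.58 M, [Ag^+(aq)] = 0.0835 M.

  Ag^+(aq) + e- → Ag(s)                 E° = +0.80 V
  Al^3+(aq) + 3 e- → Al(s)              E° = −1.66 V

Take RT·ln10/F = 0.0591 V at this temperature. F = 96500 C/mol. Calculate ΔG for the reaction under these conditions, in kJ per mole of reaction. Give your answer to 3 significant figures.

The standard cell potential is +0.80 − (−1.66) = +2.46 V, with n = 3 electrons in the balanced equation.
Here Q = [Al^3+(aq)] / [Ag^+(aq)]^3 = 2.71×10^3 (log Q = 3.434), giving E = +2.46 − (0.0591/3)·(3.434) = +2.3924 V.
Then ΔG = −nFE = −3 × 96500 × +2.3924 J/mol = −693 kJ/mol.

−693 kJ/mol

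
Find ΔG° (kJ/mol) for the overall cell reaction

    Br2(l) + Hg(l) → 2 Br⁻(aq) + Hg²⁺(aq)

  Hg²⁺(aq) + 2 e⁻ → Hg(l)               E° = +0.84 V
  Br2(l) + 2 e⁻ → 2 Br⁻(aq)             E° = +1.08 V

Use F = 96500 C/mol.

In the reaction as written Br2(l) is reduced, so the Br₂/Br⁻ couple is the cathode and Hg²⁺/Hg is the anode.
E°cell = +1.08 − (+0.84) = +0.24 V; balancing electrons gives n = 2.
ΔG° = −nFE°cell = −(2)(96500)(+0.24) J/mol = −46.3 kJ/mol.

−46.3 kJ/mol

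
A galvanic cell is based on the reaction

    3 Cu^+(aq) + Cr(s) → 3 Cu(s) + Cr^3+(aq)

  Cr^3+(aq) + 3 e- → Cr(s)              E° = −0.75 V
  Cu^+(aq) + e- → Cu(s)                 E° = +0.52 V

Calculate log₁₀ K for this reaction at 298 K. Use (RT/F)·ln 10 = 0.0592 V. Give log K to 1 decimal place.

The Cu⁺/Cu couple is reduced (cathode); E°cell = +0.52 − (−0.75) = +1.27 V with n = 3.
At equilibrium E = 0, so log K = nE°cell / 0.0592 = (3)(+1.27) / 0.0592 = 64.4.

log K = 64.4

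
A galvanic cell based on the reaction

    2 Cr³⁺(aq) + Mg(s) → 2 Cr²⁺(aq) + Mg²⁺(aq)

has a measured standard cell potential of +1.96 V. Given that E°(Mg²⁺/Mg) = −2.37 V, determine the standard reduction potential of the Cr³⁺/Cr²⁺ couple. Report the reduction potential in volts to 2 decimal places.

In the reaction as written the Cr³⁺/Cr²⁺ couple is reduced (cathode) and Mg²⁺/Mg is oxidized (anode), so E°cell = E°(Cr³⁺/Cr²⁺) − E°(Mg²⁺/Mg).
E°(Cr³⁺/Cr²⁺) = E°cell + E°(anode) = +1.96 + (−2.37) = −0.41 V.

−0.41 V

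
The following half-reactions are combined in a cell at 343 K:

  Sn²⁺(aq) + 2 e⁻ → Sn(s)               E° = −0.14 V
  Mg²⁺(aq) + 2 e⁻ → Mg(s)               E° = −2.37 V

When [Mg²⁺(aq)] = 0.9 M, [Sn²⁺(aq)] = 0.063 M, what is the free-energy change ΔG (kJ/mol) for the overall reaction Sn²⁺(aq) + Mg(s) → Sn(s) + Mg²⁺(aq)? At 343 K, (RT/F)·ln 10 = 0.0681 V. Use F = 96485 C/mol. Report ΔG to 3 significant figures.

−423 kJ/mol

E°cell = −0.14 − (−2.37) = +2.23 V; the balanced reaction transfers n = 2 electrons.
Q = [Mg²⁺(aq)] / [Sn²⁺(aq)] = 14.3, so log Q = 1.155 and E = +2.23 − (0.0681/2)(1.155) = +2.1907 V.
Finally ΔG = −nFE = −(2)(96485 C/mol)(+2.1907 V) = −423 kJ/mol.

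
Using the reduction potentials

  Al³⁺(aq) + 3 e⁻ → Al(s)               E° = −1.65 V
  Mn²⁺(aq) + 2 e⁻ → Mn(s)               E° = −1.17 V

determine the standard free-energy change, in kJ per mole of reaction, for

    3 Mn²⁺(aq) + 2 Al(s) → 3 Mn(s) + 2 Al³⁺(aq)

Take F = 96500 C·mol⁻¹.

−278 kJ/mol

In the reaction as written Mn²⁺(aq) is reduced, so the Mn²⁺/Mn couple is the cathode and Al³⁺/Al is the anode.
E°cell = −1.17 − (−1.65) = +0.48 V; balancing electrons gives n = 6.
ΔG° = −nFE°cell = −(6)(96500)(+0.48) J/mol = −278 kJ/mol.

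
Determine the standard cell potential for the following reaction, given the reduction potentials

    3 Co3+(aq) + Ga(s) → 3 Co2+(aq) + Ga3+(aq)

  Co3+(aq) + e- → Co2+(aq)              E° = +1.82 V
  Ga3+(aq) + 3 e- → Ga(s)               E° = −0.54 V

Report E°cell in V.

In the reaction as written, Co3+(aq) is reduced (cathode) and Ga3+(aq) is produced by oxidation at the anode.
E°cell = E°(cathode) − E°(anode) = +1.82 − (−0.54) = +2.36 V.

+2.36 V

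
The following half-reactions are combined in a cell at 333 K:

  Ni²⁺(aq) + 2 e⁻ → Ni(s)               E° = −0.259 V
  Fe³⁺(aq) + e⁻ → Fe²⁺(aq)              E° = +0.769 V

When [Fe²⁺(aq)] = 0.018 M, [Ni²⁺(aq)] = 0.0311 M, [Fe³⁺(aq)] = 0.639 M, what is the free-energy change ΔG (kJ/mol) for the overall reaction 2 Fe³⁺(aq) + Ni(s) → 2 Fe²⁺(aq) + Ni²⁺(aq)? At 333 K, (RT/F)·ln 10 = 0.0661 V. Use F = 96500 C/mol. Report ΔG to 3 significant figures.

The standard cell potential is +0.769 − (−0.259) = +1.028 V, with n = 2 electrons in the balanced equation.
The reaction quotient is ([Fe²⁺(aq)]^2·[Ni²⁺(aq)]) / [Fe³⁺(aq)]^2 = 2.47×10^−5; by Nernst, E = +1.028 − (0.0661/2)(−4.608) = +1.1803 V.
Then ΔG = −nFE = −2 × 96500 × +1.1803 J/mol = −228 kJ/mol.

−228 kJ/mol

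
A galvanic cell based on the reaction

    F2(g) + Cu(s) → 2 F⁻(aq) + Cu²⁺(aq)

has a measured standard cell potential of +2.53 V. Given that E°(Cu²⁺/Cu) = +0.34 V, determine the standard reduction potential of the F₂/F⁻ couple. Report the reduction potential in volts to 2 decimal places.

In the reaction as written the F₂/F⁻ couple is reduced (cathode) and Cu²⁺/Cu is oxidized (anode), so E°cell = E°(F₂/F⁻) − E°(Cu²⁺/Cu).
E°(F₂/F⁻) = E°cell + E°(anode) = +2.53 + (+0.34) = +2.87 V.

+2.87 V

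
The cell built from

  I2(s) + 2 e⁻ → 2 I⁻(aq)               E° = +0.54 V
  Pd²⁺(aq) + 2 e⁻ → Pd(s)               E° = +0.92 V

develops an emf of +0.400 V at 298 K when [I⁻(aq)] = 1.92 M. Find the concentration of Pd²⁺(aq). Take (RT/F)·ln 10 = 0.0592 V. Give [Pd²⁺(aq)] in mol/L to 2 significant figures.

1.3 M

Pd²⁺/Pd is the cathode (higher E°); E°cell = +0.92 − (+0.54) = +0.38 V with n = 2.
From the Nernst equation, log Q = n(E° − E)/0.0592 = 2·(+0.38 − (+0.400))/0.0592 = −0.676.
Balancing electrons gives Pd²⁺(aq) + 2 I⁻(aq) → Pd(s) + I2(s); thus Q = 1 / ([Pd²⁺(aq)]·[I⁻(aq)]^2).
Isolating [Pd²⁺(aq)] in Q = 10^{−0.676} yields log [Pd²⁺(aq)] = 0.109, i.e. 1.3 M.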